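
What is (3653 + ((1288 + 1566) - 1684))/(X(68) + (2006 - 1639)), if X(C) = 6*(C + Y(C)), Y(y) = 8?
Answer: 4823/823 ≈ 5.8603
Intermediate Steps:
X(C) = 48 + 6*C (X(C) = 6*(C + 8) = 6*(8 + C) = 48 + 6*C)
(3653 + ((1288 + 1566) - 1684))/(X(68) + (2006 - 1639)) = (3653 + ((1288 + 1566) - 1684))/((48 + 6*68) + (2006 - 1639)) = (3653 + (2854 - 1684))/((48 + 408) + 367) = (3653 + 1170)/(456 + 367) = 4823/823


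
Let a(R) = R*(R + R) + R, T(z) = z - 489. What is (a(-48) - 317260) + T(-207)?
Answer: -313396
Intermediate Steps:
T(z) = -489 + z
a(R) = R + 2*R**2 (a(R) = R*(2*R) + R = 2*R**2 + R = R + 2*R**2)
(a(-48) - 317260) + T(-207) = (-48*(1 + 2*(-48)) - 317260) + (-489 - 207) = (-48*(1 - 96) - 317260) - 696 = (-48*(-95) - 317260) - 696 = (4560 - 317260) - 696 = -312700 - 696 = -313396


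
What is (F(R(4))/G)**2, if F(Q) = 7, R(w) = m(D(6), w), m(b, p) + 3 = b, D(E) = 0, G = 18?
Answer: 49/324 ≈ 0.15123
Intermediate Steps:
m(b, p) = -3 + b
R(w) = -3 (R(w) = -3 + 0 = -3)
(F(R(4))/G)**2 = (7/18)**2 = 49/324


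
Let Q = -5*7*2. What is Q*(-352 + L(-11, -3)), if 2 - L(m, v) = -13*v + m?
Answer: 26460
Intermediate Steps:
L(m, v) = 2 - m + 13*v (L(m, v) = 2 - (-13*v + m) = 2 - (m - 13*v) = 2 + (-m + 13*v) = 2 - m + 13*v)
Q = -70 (Q = -35*2 = -70)
Q*(-352 + L(-11, -3)) = -70*(-352 + (2 - 1*(-11) + 13*(-3))) = -70*(-352 + (2 + 11 - 39)) = -70*(-352 - 26) = -70*(-378) = 26460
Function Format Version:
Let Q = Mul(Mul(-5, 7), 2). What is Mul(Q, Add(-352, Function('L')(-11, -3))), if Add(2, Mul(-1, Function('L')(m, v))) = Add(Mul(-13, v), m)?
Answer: 26460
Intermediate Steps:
Function('L')(m, v) = Add(2, Mul(-1, m), Mul(13, v)) (Function('L')(m, v) = Add(2, Mul(-1, Add(Mul(-13, v), m))) = Add(2, Mul(-1, Add(m, Mul(-13, v)))) = Add(2, Add(Mul(-1, m), Mul(13, v))) = Add(2, Mul(-1, m), Mul(13, v)))
Q = -70 (Q = Mul(-35, 2) = -70)
Mul(Q, Add(-352, Function('L')(-11, -3))) = Mul(-70, Add(-352, Add(2, Mul(-1, -11), Mul(13, -3)))) = Mul(-70, Add(-352, Add(2, 11, -39))) = Mul(-70, Add(-352, -26)) = Mul(-70, -378) = 26460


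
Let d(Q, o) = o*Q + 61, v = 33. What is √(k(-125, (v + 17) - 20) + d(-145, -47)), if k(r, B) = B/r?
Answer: √171894/5 ≈ 82.920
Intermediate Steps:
d(Q, o) = 61 + Q*o (d(Q, o) = Q*o + 61 = 61 + Q*o)
√(k(-125, (v + 17) - 20) + d(-145, -47)) = √(((33 + 17) - 20)/(-125) + (61 - 145*(-47))) = √((50 - 20)*(-1/125) + (61 + 6815)) = √(30*(-1/125) + 6876) = √(-6/25 + 6876) = √(171894/25) = √171894/5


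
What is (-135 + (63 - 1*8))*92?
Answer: -7360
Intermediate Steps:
(-135 + (63 - 1*8))*92 = (-135 + (63 - 8))*92 = (-135 + 55)*92 = -80*92 = -7360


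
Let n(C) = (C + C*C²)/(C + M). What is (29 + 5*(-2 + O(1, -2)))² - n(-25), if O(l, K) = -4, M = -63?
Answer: -7781/44 ≈ -176.84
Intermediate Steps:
n(C) = (C + C³)/(-63 + C) (n(C) = (C + C*C²)/(C - 63) = (C + C³)/(-63 + C))
(29 + 5*(-2 + O(1, -2)))² - n(-25) = (29 + 5*(-2 - 4))² - (-25 + (-25)³)/(-63 - 25) = (29 + 5*(-6))² - (-25 - 15625)/(-88) = (29 - 30)² - (-1)*(-15650)/88 = (-1)² - 1*7825/44 = 1 - 7825/44 = -7781/44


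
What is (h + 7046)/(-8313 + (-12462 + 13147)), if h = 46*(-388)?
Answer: 5401/3814 ≈ 1.4161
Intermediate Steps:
h = -17848
(h + 7046)/(-8313 + (-12462 + 13147)) = (-17848 + 7046)/(-8313 + (-12462 + 13147)) = -10802/(-8313 + 685) = -10802/(-7628) = -10802*(-1/7628) = 5401/3814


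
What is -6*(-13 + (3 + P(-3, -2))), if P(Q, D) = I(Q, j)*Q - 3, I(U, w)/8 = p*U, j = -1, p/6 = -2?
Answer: 5262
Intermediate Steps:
p = -12 (p = 6*(-2) = -12)
I(U, w) = -96*U (I(U, w) = 8*(-12*U) = -96*U)
P(Q, D) = -3 - 96*Q² (P(Q, D) = (-96*Q)*Q - 3 = -96*Q² - 3 = -3 - 96*Q²)
-6*(-13 + (3 + P(-3, -2))) = -6*(-13 + (3 + (-3 - 96*(-3)²))) = -6*(-13 + (3 + (-3 - 96*9))) = -6*(-13 + (3 + (-3 - 864))) = -6*(-13 + (3 - 867)) = -6*(-13 - 864) = -6*(-877) = 5262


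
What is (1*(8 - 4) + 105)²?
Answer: 11881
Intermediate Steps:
(1*(8 - 4) + 105)² = (1*4 + 105)² = (4 + 105)² = 109² = 11881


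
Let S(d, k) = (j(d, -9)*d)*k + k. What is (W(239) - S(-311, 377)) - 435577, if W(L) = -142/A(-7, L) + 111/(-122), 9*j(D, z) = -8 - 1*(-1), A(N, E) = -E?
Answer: -138334819615/262422 ≈ -5.2715e+5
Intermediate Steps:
j(D, z) = -7/9 (j(D, z) = (-8 - 1*(-1))/9 = (-8 + 1)/9 = (1/9)*(-7) = -7/9)
S(d, k) = k - 7*d*k/9 (S(d, k) = (-7*d/9)*k + k = -7*d*k/9 + k = k - 7*d*k/9)
W(L) = -111/122 + 142/L (W(L) = -142*(-1/L) + 111/(-122) = -(-142)/L + 111*(-1/122) = 142/L - 111/122 = -111/122 + 142/L)
(W(239) - S(-311, 377)) - 435577 = ((-111/122 + 142/239) - 377*(9 - 7*(-311))/9) - 435577 = ((-111/122 + 142*(1/239)) - 377*(9 + 2177)/9) - 435577 = ((-111/122 + 142/239) - 377*2186/9) - 435577 = (-9205/29158 - 1*824122/9) - 435577 = (-9205/29158 - 824122/9) - 435577 = -24029832121/262422 - 435577 = -138334819615/262422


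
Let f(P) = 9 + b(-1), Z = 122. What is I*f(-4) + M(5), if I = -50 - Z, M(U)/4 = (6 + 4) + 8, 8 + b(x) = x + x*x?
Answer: -100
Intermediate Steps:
b(x) = -8 + x + x**2 (b(x) = -8 + (x + x*x) = -8 + (x + x**2) = -8 + x + x**2)
M(U) = 72 (M(U) = 4*((6 + 4) + 8) = 4*(10 + 8) = 4*18 = 72)
f(P) = 1 (f(P) = 9 + (-8 - 1 + (-1)**2) = 9 + (-8 - 1 + 1) = 9 - 8 = 1)
I = -172 (I = -50 - 1*122 = -50 - 122 = -172)
I*f(-4) + M(5) = -172*1 + 72 = -172 + 72 = -100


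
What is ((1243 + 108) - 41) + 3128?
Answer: 4438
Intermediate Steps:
((1243 + 108) - 41) + 3128 = (1351 - 41) + 3128 = 1310 + 3128 = 4438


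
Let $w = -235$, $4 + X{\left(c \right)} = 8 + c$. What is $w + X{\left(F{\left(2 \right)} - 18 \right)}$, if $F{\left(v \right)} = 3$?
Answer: $-246$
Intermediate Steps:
$X{\left(c \right)} = 4 + c$ ($X{\left(c \right)} = -4 + \left(8 + c\right) = 4 + c$)
$w + X{\left(F{\left(2 \right)} - 18 \right)} = -235 + \left(4 + \left(3 - 18\right)\right) = -235 + \left(4 - 15\right) = -235 - 11 = -246$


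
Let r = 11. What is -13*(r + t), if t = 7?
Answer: -234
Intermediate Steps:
-13*(r + t) = -13*(11 + 7) = -13*18 = -234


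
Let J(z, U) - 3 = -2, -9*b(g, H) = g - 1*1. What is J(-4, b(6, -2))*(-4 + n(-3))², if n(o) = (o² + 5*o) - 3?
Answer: 169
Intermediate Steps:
n(o) = -3 + o² + 5*o
b(g, H) = ⅑ - g/9 (b(g, H) = -(g - 1*1)/9 = -(g - 1)/9 = -(-1 + g)/9 = ⅑ - g/9)
J(z, U) = 1 (J(z, U) = 3 - 2 = 1)
J(-4, b(6, -2))*(-4 + n(-3))² = 1*(-4 + (-3 + (-3)² + 5*(-3)))² = 1*(-4 + (-3 + 9 - 15))² = 1*(-4 - 9)² = 1*(-13)² = 1*169 = 169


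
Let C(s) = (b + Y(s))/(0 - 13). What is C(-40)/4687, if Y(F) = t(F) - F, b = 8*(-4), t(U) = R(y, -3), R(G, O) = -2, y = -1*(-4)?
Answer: -6/60931 ≈ -9.8472e-5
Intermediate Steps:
y = 4
t(U) = -2
b = -32
Y(F) = -2 - F
C(s) = 34/13 + s/13 (C(s) = (-32 + (-2 - s))/(0 - 13) = (-34 - s)/(-13) = (-34 - s)*(-1/13) = 34/13 + s/13)
C(-40)/4687 = (34/13 + (1/13)*(-40))/4687 = (34/13 - 40/13)*(1/4687) = -6/13*1/4687 = -6/60931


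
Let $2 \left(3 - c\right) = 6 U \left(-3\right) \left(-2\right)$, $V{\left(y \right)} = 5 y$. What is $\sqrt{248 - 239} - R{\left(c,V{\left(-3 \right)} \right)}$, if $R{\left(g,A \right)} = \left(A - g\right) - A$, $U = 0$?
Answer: $6$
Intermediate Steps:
$c = 3$ ($c = 3 - \frac{6 \cdot 0 \left(-3\right) \left(-2\right)}{2} = 3 - \frac{0 \left(-3\right) \left(-2\right)}{2} = 3 - \frac{0 \left(-2\right)}{2} = 3 - 0 = 3 + 0 = 3$)
$R{\left(g,A \right)} = - g$
$\sqrt{248 - 239} - R{\left(c,V{\left(-3 \right)} \right)} = \sqrt{248 - 239} - \left(-1\right) 3 = \sqrt{9} - -3 = 3 + 3 = 6$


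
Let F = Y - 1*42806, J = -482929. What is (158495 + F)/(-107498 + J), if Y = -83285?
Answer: -32404/590427 ≈ -0.054882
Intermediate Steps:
F = -126091 (F = -83285 - 1*42806 = -83285 - 42806 = -126091)
(158495 + F)/(-107498 + J) = (158495 - 126091)/(-107498 - 482929) = 32404/(-590427) = 32404*(-1/590427) = -32404/590427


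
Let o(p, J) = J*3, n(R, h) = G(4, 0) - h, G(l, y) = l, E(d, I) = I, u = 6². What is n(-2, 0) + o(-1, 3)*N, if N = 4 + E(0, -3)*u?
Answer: -932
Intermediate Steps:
u = 36
n(R, h) = 4 - h
o(p, J) = 3*J
N = -104 (N = 4 - 3*36 = 4 - 108 = -104)
n(-2, 0) + o(-1, 3)*N = (4 - 1*0) + (3*3)*(-104) = (4 + 0) + 9*(-104) = 4 - 936 = -932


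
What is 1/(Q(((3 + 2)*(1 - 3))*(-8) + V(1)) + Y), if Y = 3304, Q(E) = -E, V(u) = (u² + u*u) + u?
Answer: 1/3221 ≈ 0.00031046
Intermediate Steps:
V(u) = u + 2*u² (V(u) = (u² + u²) + u = 2*u² + u = u + 2*u²)
1/(Q(((3 + 2)*(1 - 3))*(-8) + V(1)) + Y) = 1/(-(((3 + 2)*(1 - 3))*(-8) + 1*(1 + 2*1)) + 3304) = 1/(-((5*(-2))*(-8) + 1*(1 + 2)) + 3304) = 1/(-(-10*(-8) + 1*3) + 3304) = 1/(-(80 + 3) + 3304) = 1/(-1*83 + 3304) = 1/(-83 + 3304) = 1/3221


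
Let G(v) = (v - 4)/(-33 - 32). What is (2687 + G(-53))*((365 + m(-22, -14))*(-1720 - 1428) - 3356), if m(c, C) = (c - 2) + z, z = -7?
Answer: -184284121056/65 ≈ -2.8351e+9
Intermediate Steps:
m(c, C) = -9 + c (m(c, C) = (c - 2) - 7 = (-2 + c) - 7 = -9 + c)
G(v) = 4/65 - v/65 (G(v) = (-4 + v)/(-65) = (-4 + v)*(-1/65) = 4/65 - v/65)
(2687 + G(-53))*((365 + m(-22, -14))*(-1720 - 1428) - 3356) = (2687 + (4/65 - 1/65*(-53)))*((365 + (-9 - 22))*(-1720 - 1428) - 3356) = (2687 + (4/65 + 53/65))*((365 - 31)*(-3148) - 3356) = (2687 + 57/65)*(334*(-3148) - 3356) = 174712*(-1051432 - 3356)/65 = (174712/65)*(-1054788) = -184284121056/65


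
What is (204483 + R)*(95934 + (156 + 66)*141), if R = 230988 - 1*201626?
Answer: 29753502420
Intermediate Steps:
R = 29362 (R = 230988 - 201626 = 29362)
(204483 + R)*(95934 + (156 + 66)*141) = (204483 + 29362)*(95934 + (156 + 66)*141) = 233845*(95934 + 222*141) = 233845*(95934 + 31302) = 233845*127236 = 29753502420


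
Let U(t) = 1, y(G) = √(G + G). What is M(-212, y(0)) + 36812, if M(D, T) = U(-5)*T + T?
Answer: 36812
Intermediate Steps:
y(G) = √2*√G (y(G) = √(2*G) = √2*√G)
M(D, T) = 2*T (M(D, T) = 1*T + T = T + T = 2*T)
M(-212, y(0)) + 36812 = 2*(√2*√0) + 36812 = 2*(√2*0) + 36812 = 2*0 + 36812 = 0 + 36812 = 36812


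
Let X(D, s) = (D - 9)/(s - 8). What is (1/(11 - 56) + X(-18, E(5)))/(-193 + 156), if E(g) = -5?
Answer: -1202/21645 ≈ -0.055532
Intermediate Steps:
X(D, s) = (-9 + D)/(-8 + s)
(1/(11 - 56) + X(-18, E(5)))/(-193 + 156) = (1/(11 - 56) + (-9 - 18)/(-8 - 5))/(-193 + 156) = (1/(-45) - 27/(-13))/(-37) = (-1/45 - 1/13*(-27))*(-1/37) = (-1/45 + 27/13)*(-1/37) = (1202/585)*(-1/37) = -1202/21645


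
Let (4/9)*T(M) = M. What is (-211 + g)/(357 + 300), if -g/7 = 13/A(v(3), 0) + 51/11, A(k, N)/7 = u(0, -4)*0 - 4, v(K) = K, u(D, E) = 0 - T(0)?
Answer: -3523/9636 ≈ -0.36561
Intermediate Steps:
T(M) = 9*M/4
u(D, E) = 0 (u(D, E) = 0 - 9*0/4 = 0 - 1*0 = 0 + 0 = 0)
A(k, N) = -28 (A(k, N) = 7*(0*0 - 4) = 7*(0 - 4) = 7*(-4) = -28)
g = -1285/44 (g = -7*(13/(-28) + 51/11) = -7*(13*(-1/28) + 51*(1/11)) = -7*(-13/28 + 51/11) = -7*1285/308 = -1285/44 ≈ -29.205)
(-211 + g)/(357 + 300) = (-211 - 1285/44)/(357 + 300) = -10569/44/657 = -10569/44*1/657 = -3523/9636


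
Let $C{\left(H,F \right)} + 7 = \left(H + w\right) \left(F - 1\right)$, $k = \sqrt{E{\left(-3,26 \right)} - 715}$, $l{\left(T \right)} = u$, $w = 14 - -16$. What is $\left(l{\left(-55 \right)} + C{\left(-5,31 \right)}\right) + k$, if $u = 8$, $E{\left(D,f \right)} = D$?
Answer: $751 + i \sqrt{718} \approx 751.0 + 26.796 i$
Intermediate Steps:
$w = 30$ ($w = 14 + 16 = 30$)
$l{\left(T \right)} = 8$
$k = i \sqrt{718}$ ($k = \sqrt{-3 - 715} = \sqrt{-718} = i \sqrt{718} \approx 26.796 i$)
$C{\left(H,F \right)} = -7 + \left(-1 + F\right) \left(30 + H\right)$ ($C{\left(H,F \right)} = -7 + \left(H + 30\right) \left(F - 1\right) = -7 + \left(30 + H\right) \left(-1 + F\right) = -7 + \left(-1 + F\right) \left(30 + H\right)$)
$\left(l{\left(-55 \right)} + C{\left(-5,31 \right)}\right) + k = \left(8 + \left(-37 - -5 + 30 \cdot 31 + 31 \left(-5\right)\right)\right) + i \sqrt{718} = \left(8 + \left(-37 + 5 + 930 - 155\right)\right) + i \sqrt{718} = \left(8 + 743\right) + i \sqrt{718} = 751 + i \sqrt{718}$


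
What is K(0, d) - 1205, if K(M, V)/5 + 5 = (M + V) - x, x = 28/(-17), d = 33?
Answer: -17965/17 ≈ -1056.8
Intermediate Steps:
x = -28/17 (x = 28*(-1/17) = -28/17 ≈ -1.6471)
K(M, V) = -285/17 + 5*M + 5*V (K(M, V) = -25 + 5*((M + V) - 1*(-28/17)) = -25 + 5*((M + V) + 28/17) = -25 + 5*(28/17 + M + V) = -25 + (140/17 + 5*M + 5*V) = -285/17 + 5*M + 5*V)
K(0, d) - 1205 = (-285/17 + 5*0 + 5*33) - 1205 = (-285/17 + 0 + 165) - 1205 = 2520/17 - 1205 = -17965/17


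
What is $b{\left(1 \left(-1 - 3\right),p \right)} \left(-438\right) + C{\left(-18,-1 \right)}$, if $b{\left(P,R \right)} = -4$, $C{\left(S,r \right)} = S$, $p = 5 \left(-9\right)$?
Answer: $1734$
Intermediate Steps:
$p = -45$
$b{\left(1 \left(-1 - 3\right),p \right)} \left(-438\right) + C{\left(-18,-1 \right)} = \left(-4\right) \left(-438\right) - 18 = 1752 - 18 = 1734$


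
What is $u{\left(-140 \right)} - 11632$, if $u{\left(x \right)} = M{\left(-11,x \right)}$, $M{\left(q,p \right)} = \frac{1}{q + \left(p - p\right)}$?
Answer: $- \frac{127953}{11} \approx -11632.0$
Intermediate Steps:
$M{\left(q,p \right)} = \frac{1}{q}$ ($M{\left(q,p \right)} = \frac{1}{q + 0} = \frac{1}{q}$)
$u{\left(x \right)} = - \frac{1}{11}$ ($u{\left(x \right)} = \frac{1}{-11} = - \frac{1}{11}$)
$u{\left(-140 \right)} - 11632 = - \frac{1}{11} - 11632 = - \frac{127953}{11}$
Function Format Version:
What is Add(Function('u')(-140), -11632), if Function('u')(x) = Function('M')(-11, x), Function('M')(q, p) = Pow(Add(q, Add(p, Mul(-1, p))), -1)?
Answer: Rational(-127953, 11) ≈ -11632.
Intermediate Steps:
Function('M')(q, p) = Pow(q, -1) (Function('M')(q, p) = Pow(Add(q, 0), -1) = Pow(q, -1))
Function('u')(x) = Rational(-1, 11) (Function('u')(x) = Pow(-11, -1) = Rational(-1, 11))
Add(Function('u')(-140), -11632) = Add(Rational(-1, 11), -11632) = Rational(-127953, 11)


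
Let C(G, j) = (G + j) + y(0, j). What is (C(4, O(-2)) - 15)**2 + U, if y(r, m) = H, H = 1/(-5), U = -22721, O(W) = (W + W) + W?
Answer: -560629/25 ≈ -22425.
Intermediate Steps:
O(W) = 3*W (O(W) = 2*W + W = 3*W)
H = -1/5 ≈ -0.20000
y(r, m) = -1/5
C(G, j) = -1/5 + G + j (C(G, j) = (G + j) - 1/5 = -1/5 + G + j)
(C(4, O(-2)) - 15)**2 + U = ((-1/5 + 4 + 3*(-2)) - 15)**2 - 22721 = ((-1/5 + 4 - 6) - 15)**2 - 22721 = (-11/5 - 15)**2 - 22721 = (-86/5)**2 - 22721 = 7396/25 - 22721 = -560629/25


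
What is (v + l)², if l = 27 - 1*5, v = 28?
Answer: 2500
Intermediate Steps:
l = 22 (l = 27 - 5 = 22)
(v + l)² = (28 + 22)² = 50² = 2500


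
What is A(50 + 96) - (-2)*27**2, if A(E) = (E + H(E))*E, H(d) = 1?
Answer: 22920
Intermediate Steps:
A(E) = E*(1 + E) (A(E) = (E + 1)*E = (1 + E)*E = E*(1 + E))
A(50 + 96) - (-2)*27**2 = (50 + 96)*(1 + (50 + 96)) - (-2)*27**2 = 146*(1 + 146) - (-2)*729 = 146*147 - 1*(-1458) = 21462 + 1458 = 22920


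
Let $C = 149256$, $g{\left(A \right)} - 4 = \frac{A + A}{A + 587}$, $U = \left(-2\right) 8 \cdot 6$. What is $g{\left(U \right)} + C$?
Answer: $\frac{73286468}{491} \approx 1.4926 \cdot 10^{5}$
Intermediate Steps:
$U = -96$ ($U = \left(-16\right) 6 = -96$)
$g{\left(A \right)} = 4 + \frac{2 A}{587 + A}$ ($g{\left(A \right)} = 4 + \frac{A + A}{A + 587} = 4 + \frac{2 A}{587 + A}$)
$g{\left(U \right)} + C = \frac{2 \left(1174 + 3 \left(-96\right)\right)}{587 - 96} + 149256 = \frac{2 \left(1174 - 288\right)}{491} + 149256 = 2 \cdot \frac{1}{491} \cdot 886 + 149256 = \frac{1772}{491} + 149256 = \frac{73286468}{491}$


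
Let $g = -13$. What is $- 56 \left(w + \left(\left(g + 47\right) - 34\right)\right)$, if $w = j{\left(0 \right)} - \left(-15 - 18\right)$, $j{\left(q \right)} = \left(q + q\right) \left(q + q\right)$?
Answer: $-1848$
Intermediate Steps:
$j{\left(q \right)} = 4 q^{2}$ ($j{\left(q \right)} = 2 q 2 q = 4 q^{2}$)
$w = 33$ ($w = 4 \cdot 0^{2} - \left(-15 - 18\right) = 4 \cdot 0 - \left(-15 - 18\right) = 0 - -33 = 0 + 33 = 33$)
$- 56 \left(w + \left(\left(g + 47\right) - 34\right)\right) = - 56 \left(33 + \left(\left(-13 + 47\right) - 34\right)\right) = - 56 \left(33 + \left(34 - 34\right)\right) = - 56 \left(33 + 0\right) = \left(-56\right) 33 = -1848$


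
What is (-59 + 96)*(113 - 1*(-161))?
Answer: 10138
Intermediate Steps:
(-59 + 96)*(113 - 1*(-161)) = 37*(113 + 161) = 37*274 = 10138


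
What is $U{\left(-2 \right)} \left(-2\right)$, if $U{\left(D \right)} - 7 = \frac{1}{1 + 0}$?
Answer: $-16$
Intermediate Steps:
$U{\left(D \right)} = 8$ ($U{\left(D \right)} = 7 + \frac{1}{1 + 0} = 7 + 1^{-1} = 7 + 1 = 8$)
$U{\left(-2 \right)} \left(-2\right) = 8 \left(-2\right) = -16$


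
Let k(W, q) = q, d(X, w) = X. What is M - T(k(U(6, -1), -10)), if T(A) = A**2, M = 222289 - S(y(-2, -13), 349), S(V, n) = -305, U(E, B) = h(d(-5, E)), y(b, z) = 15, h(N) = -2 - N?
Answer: 222494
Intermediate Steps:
U(E, B) = 3 (U(E, B) = -2 - 1*(-5) = -2 + 5 = 3)
M = 222594 (M = 222289 - 1*(-305) = 222289 + 305 = 222594)
M - T(k(U(6, -1), -10)) = 222594 - 1*(-10)**2 = 222594 - 1*100 = 222594 - 100 = 222494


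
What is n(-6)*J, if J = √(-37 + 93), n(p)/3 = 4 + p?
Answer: -12*√14 ≈ -44.900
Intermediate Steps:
n(p) = 12 + 3*p (n(p) = 3*(4 + p) = 12 + 3*p)
J = 2*√14 (J = √56 = 2*√14 ≈ 7.4833)
n(-6)*J = (12 + 3*(-6))*(2*√14) = (12 - 18)*(2*√14) = -12*√14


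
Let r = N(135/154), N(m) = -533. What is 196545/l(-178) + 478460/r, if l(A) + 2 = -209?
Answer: -205713545/112463 ≈ -1829.2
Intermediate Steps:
l(A) = -211 (l(A) = -2 - 209 = -211)
r = -533
196545/l(-178) + 478460/r = 196545/(-211) + 478460/(-533) = 196545*(-1/211) + 478460*(-1/533) = -196545/211 - 478460/533 = -205713545/112463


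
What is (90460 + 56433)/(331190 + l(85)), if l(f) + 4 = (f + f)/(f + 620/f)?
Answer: 230475117/519633724 ≈ 0.44353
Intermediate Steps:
l(f) = -4 + 2*f/(f + 620/f) (l(f) = -4 + (f + f)/(f + 620/f) = -4 + (2*f)/(f + 620/f) = -4 + 2*f/(f + 620/f))
(90460 + 56433)/(331190 + l(85)) = (90460 + 56433)/(331190 + 2*(-1240 - 1*85²)/(620 + 85²)) = 146893/(331190 + 2*(-1240 - 1*7225)/(620 + 7225)) = 146893/(331190 + 2*(-1240 - 7225)/7845) = 146893/(331190 + 2*(1/7845)*(-8465)) = 146893/(331190 - 3386/1569) = 146893/(519633724/1569) = 146893*(1569/519633724) = 230475117/519633724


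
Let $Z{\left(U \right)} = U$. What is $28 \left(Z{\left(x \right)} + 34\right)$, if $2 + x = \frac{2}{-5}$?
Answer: $\frac{4424}{5} \approx 884.8$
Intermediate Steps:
$x = - \frac{12}{5}$ ($x = -2 + \frac{2}{-5} = -2 + 2 \left(- \frac{1}{5}\right) = -2 - \frac{2}{5} = - \frac{12}{5} \approx -2.4$)
$28 \left(Z{\left(x \right)} + 34\right) = 28 \left(- \frac{12}{5} + 34\right) = 28 \cdot \frac{158}{5} = \frac{4424}{5}$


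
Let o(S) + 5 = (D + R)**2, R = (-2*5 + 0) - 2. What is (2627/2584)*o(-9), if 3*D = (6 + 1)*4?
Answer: 2627/1224 ≈ 2.1462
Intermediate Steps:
R = -12 (R = (-10 + 0) - 2 = -10 - 2 = -12)
D = 28/3 (D = ((6 + 1)*4)/3 = (7*4)/3 = (1/3)*28 = 28/3 ≈ 9.3333)
o(S) = 19/9 (o(S) = -5 + (28/3 - 12)**2 = -5 + (-8/3)**2 = -5 + 64/9 = 19/9)
(2627/2584)*o(-9) = (2627/2584)*(19/9) = 2627/1224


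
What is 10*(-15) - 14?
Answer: -164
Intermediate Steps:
10*(-15) - 14 = -150 - 14 = -164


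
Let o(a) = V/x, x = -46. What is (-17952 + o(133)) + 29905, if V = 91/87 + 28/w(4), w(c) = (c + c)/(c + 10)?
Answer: 23915776/2001 ≈ 11952.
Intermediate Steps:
w(c) = 2*c/(10 + c) (w(c) = (2*c)/(10 + c) = 2*c/(10 + c))
V = 4354/87 (V = 91/87 + 28/((2*4/(10 + 4))) = 91*(1/87) + 28/((2*4/14)) = 91/87 + 28/((2*4*(1/14))) = 91/87 + 28/(4/7) = 91/87 + 28*(7/4) = 91/87 + 49 = 4354/87 ≈ 50.046)
o(a) = -2177/2001 (o(a) = (4354/87)/(-46) = (4354/87)*(-1/46) = -2177/2001)
(-17952 + o(133)) + 29905 = (-17952 - 2177/2001) + 29905 = -35924129/2001 + 29905 = 23915776/2001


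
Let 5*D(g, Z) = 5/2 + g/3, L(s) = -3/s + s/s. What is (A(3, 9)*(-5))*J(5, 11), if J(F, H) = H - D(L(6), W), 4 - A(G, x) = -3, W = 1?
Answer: -1099/3 ≈ -366.33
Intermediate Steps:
A(G, x) = 7 (A(G, x) = 4 - 1*(-3) = 4 + 3 = 7)
L(s) = 1 - 3/s (L(s) = -3/s + 1 = 1 - 3/s)
D(g, Z) = ½ + g/15 (D(g, Z) = (5/2 + g/3)/5 = ½ + g/15)
J(F, H) = -8/15 + H (J(F, H) = H - (½ + ((-3 + 6)/6)/15) = H - (½ + ((⅙)*3)/15) = H - (½ + (1/15)*(½)) = H - (½ + 1/30) = H - 1*8/15 = H - 8/15 = -8/15 + H)
(A(3, 9)*(-5))*J(5, 11) = (7*(-5))*(-8/15 + 11) = -35*157/15 = -1099/3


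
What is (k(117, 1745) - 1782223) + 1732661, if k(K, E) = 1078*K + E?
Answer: 78309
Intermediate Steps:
k(K, E) = E + 1078*K
(k(117, 1745) - 1782223) + 1732661 = ((1745 + 1078*117) - 1782223) + 1732661 = ((1745 + 126126) - 1782223) + 1732661 = (127871 - 1782223) + 1732661 = -1654352 + 1732661 = 78309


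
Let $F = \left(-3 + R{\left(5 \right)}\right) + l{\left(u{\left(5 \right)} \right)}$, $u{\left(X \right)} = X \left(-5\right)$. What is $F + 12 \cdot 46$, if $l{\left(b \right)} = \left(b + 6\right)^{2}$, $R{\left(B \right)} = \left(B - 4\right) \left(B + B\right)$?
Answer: $920$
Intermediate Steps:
$u{\left(X \right)} = - 5 X$
$R{\left(B \right)} = 2 B \left(-4 + B\right)$ ($R{\left(B \right)} = \left(-4 + B\right) 2 B = 2 B \left(-4 + B\right)$)
$l{\left(b \right)} = \left(6 + b\right)^{2}$
$F = 368$ ($F = \left(-3 + 2 \cdot 5 \left(-4 + 5\right)\right) + \left(6 - 25\right)^{2} = \left(-3 + 2 \cdot 5 \cdot 1\right) + \left(6 - 25\right)^{2} = \left(-3 + 10\right) + \left(-19\right)^{2} = 7 + 361 = 368$)
$F + 12 \cdot 46 = 368 + 12 \cdot 46 = 368 + 552 = 920$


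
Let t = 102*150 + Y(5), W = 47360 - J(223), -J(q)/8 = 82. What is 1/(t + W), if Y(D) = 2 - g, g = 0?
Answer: 1/63318 ≈ 1.5793e-5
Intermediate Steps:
J(q) = -656 (J(q) = -8*82 = -656)
Y(D) = 2 (Y(D) = 2 - 1*0 = 2 + 0 = 2)
W = 48016 (W = 47360 - 1*(-656) = 47360 + 656 = 48016)
t = 15302 (t = 102*150 + 2 = 15300 + 2 = 15302)
1/(t + W) = 1/(15302 + 48016) = 1/63318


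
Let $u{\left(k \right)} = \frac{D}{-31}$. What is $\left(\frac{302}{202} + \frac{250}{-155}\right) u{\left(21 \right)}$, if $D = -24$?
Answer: $- \frac{8856}{97061} \approx -0.091242$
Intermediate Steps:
$u{\left(k \right)} = \frac{24}{31}$ ($u{\left(k \right)} = - \frac{24}{-31} = \left(-24\right) \left(- \frac{1}{31}\right) = \frac{24}{31}$)
$\left(\frac{302}{202} + \frac{250}{-155}\right) u{\left(21 \right)} = \left(\frac{302}{202} + \frac{250}{-155}\right) \frac{24}{31} = \left(302 \cdot \frac{1}{202} + 250 \left(- \frac{1}{155}\right)\right) \frac{24}{31} = \left(\frac{151}{101} - \frac{50}{31}\right) \frac{24}{31} = \left(- \frac{369}{3131}\right) \frac{24}{31} = - \frac{8856}{97061}$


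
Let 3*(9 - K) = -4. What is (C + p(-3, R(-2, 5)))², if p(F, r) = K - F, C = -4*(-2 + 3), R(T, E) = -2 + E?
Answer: 784/9 ≈ 87.111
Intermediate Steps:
K = 31/3 (K = 9 - ⅓*(-4) = 9 + 4/3 = 31/3 ≈ 10.333)
C = -4 (C = -4*1 = -4)
p(F, r) = 31/3 - F
(C + p(-3, R(-2, 5)))² = (-4 + (31/3 - 1*(-3)))² = (-4 + (31/3 + 3))² = (-4 + 40/3)² = (28/3)² = 784/9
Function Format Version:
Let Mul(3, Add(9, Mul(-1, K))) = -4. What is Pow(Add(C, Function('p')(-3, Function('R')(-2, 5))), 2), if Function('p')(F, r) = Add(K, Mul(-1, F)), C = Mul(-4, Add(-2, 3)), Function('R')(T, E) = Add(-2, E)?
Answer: Rational(784, 9) ≈ 87.111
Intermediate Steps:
K = Rational(31, 3) (K = Add(9, Mul(Rational(-1, 3), -4)) = Add(9, Rational(4, 3)) = Rational(31, 3) ≈ 10.333)
C = -4 (C = Mul(-4, 1) = -4)
Function('p')(F, r) = Add(Rational(31, 3), Mul(-1, F))
Pow(Add(C, Function('p')(-3, Function('R')(-2, 5))), 2) = Pow(Add(-4, Add(Rational(31, 3), Mul(-1, -3))), 2) = Pow(Add(-4, Add(Rational(31, 3), 3)), 2) = Pow(Add(-4, Rational(40, 3)), 2) = Pow(Rational(28, 3), 2) = Rational(784, 9)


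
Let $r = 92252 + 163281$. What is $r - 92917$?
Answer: $162616$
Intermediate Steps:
$r = 255533$
$r - 92917 = 255533 - 92917 = 162616$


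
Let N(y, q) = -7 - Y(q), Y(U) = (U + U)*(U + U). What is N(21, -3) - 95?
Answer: -138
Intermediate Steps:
Y(U) = 4*U**2 (Y(U) = (2*U)*(2*U) = 4*U**2)
N(y, q) = -7 - 4*q**2
N(21, -3) - 95 = (-7 - 4*(-3)**2) - 95 = (-7 - 4*9) - 95 = (-7 - 36) - 95 = -43 - 95 = -138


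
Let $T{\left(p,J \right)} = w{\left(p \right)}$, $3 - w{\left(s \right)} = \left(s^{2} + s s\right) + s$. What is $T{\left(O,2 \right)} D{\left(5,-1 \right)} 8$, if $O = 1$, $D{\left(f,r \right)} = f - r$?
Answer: $0$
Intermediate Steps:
$w{\left(s \right)} = 3 - s - 2 s^{2}$ ($w{\left(s \right)} = 3 - \left(\left(s^{2} + s s\right) + s\right) = 3 - \left(\left(s^{2} + s^{2}\right) + s\right) = 3 - \left(2 s^{2} + s\right) = 3 - \left(s + 2 s^{2}\right) = 3 - s - 2 s^{2}$)
$T{\left(p,J \right)} = 3 - p - 2 p^{2}$
$T{\left(O,2 \right)} D{\left(5,-1 \right)} 8 = \left(3 - 1 - 2 \cdot 1^{2}\right) \left(5 - -1\right) 8 = \left(3 - 1 - 2\right) \left(5 + 1\right) 8 = \left(3 - 1 - 2\right) 6 \cdot 8 = 0 \cdot 6 \cdot 8 = 0 \cdot 8 = 0$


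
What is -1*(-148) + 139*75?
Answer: 10573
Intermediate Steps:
-1*(-148) + 139*75 = 148 + 10425 = 10573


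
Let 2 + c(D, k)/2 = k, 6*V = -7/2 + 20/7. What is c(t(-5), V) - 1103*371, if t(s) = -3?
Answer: -5729041/14 ≈ -4.0922e+5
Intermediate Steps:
V = -3/28 (V = (-7/2 + 20/7)/6 = (⅙)*(-9/14) = -3/28 ≈ -0.10714)
c(D, k) = -4 + 2*k
c(t(-5), V) - 1103*371 = (-4 + 2*(-3/28)) - 1103*371 = (-4 - 3/14) - 409213 = -59/14 - 409213 = -5729041/14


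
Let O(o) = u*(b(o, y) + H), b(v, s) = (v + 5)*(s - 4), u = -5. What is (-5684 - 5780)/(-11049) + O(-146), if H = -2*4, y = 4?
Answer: 453424/11049 ≈ 41.038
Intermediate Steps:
H = -8
b(v, s) = (-4 + s)*(5 + v) (b(v, s) = (5 + v)*(-4 + s) = (-4 + s)*(5 + v))
O(o) = 40 (O(o) = -5*((-20 - 4*o + 5*4 + 4*o) - 8) = -5*((-20 - 4*o + 20 + 4*o) - 8) = -5*(0 - 8) = -5*(-8) = 40)
(-5684 - 5780)/(-11049) + O(-146) = (-5684 - 5780)/(-11049) + 40 = -11464*(-1/11049) + 40 = 11464/11049 + 40 = 453424/11049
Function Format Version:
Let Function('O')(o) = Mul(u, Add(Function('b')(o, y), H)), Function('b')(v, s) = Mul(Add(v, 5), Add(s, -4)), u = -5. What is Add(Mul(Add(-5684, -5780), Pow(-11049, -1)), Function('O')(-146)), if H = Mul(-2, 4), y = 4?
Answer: Rational(453424, 11049) ≈ 41.038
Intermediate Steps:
H = -8
Function('b')(v, s) = Mul(Add(-4, s), Add(5, v)) (Function('b')(v, s) = Mul(Add(5, v), Add(-4, s)) = Mul(Add(-4, s), Add(5, v)))
Function('O')(o) = 40 (Function('O')(o) = Mul(-5, Add(Add(-20, Mul(-4, o), Mul(5, 4), Mul(4, o)), -8)) = Mul(-5, Add(Add(-20, Mul(-4, o), 20, Mul(4, o)), -8)) = Mul(-5, Add(0, -8)) = Mul(-5, -8) = 40)
Add(Mul(Add(-5684, -5780), Pow(-11049, -1)), Function('O')(-146)) = Add(Mul(Add(-5684, -5780), Pow(-11049, -1)), 40) = Add(Mul(-11464, Rational(-1, 11049)), 40) = Add(Rational(11464, 11049), 40) = Rational(453424, 11049)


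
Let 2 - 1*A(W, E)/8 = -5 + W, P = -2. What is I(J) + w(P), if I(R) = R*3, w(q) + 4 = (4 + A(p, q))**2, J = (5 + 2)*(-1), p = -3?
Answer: 7031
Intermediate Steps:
A(W, E) = 56 - 8*W (A(W, E) = 16 - 8*(-5 + W) = 16 + (40 - 8*W) = 56 - 8*W)
J = -7 (J = 7*(-1) = -7)
w(q) = 7052 (w(q) = -4 + (4 + (56 - 8*(-3)))**2 = -4 + (4 + (56 + 24))**2 = -4 + (4 + 80)**2 = -4 + 84**2 = -4 + 7056 = 7052)
I(R) = 3*R
I(J) + w(P) = 3*(-7) + 7052 = -21 + 7052 = 7031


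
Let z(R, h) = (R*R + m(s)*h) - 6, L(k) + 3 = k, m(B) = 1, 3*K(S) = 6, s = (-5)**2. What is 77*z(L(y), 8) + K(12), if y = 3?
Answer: 156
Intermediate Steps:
s = 25
K(S) = 2 (K(S) = (1/3)*6 = 2)
L(k) = -3 + k
z(R, h) = -6 + h + R**2 (z(R, h) = (R*R + 1*h) - 6 = (R**2 + h) - 6 = (h + R**2) - 6 = -6 + h + R**2)
77*z(L(y), 8) + K(12) = 77*(-6 + 8 + (-3 + 3)**2) + 2 = 77*(-6 + 8 + 0**2) + 2 = 77*(-6 + 8 + 0) + 2 = 77*2 + 2 = 154 + 2 = 156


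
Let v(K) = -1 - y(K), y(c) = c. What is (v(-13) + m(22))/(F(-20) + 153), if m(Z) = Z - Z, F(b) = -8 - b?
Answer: 4/55 ≈ 0.072727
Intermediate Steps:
m(Z) = 0
v(K) = -1 - K
(v(-13) + m(22))/(F(-20) + 153) = ((-1 - 1*(-13)) + 0)/((-8 - 1*(-20)) + 153) = ((-1 + 13) + 0)/((-8 + 20) + 153) = (12 + 0)/(12 + 153) = 12/165 = 12*(1/165) = 4/55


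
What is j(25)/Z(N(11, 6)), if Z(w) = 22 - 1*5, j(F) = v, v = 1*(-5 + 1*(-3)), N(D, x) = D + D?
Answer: -8/17 ≈ -0.47059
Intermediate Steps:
N(D, x) = 2*D
v = -8 (v = 1*(-5 - 3) = 1*(-8) = -8)
j(F) = -8
Z(w) = 17 (Z(w) = 22 - 5 = 17)
j(25)/Z(N(11, 6)) = -8/17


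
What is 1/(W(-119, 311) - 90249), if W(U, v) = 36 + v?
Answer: -1/89902 ≈ -1.1123e-5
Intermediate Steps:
1/(W(-119, 311) - 90249) = 1/((36 + 311) - 90249) = 1/(347 - 90249) = 1/(-89902) = -1/89902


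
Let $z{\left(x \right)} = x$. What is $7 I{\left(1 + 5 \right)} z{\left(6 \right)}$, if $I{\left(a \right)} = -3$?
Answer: $-126$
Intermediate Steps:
$7 I{\left(1 + 5 \right)} z{\left(6 \right)} = 7 \left(-3\right) 6 = \left(-21\right) 6 = -126$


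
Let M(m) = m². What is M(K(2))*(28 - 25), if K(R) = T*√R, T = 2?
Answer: 24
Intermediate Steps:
K(R) = 2*√R
M(K(2))*(28 - 25) = (2*√2)²*(28 - 25) = 8*3 = 24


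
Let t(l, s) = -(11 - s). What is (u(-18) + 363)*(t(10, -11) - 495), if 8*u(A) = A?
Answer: -746031/4 ≈ -1.8651e+5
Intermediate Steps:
u(A) = A/8
t(l, s) = -11 + s
(u(-18) + 363)*(t(10, -11) - 495) = ((⅛)*(-18) + 363)*((-11 - 11) - 495) = (-9/4 + 363)*(-22 - 495) = (1443/4)*(-517) = -746031/4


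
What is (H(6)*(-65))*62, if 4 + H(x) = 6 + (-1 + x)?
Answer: -28210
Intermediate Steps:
H(x) = 1 + x (H(x) = -4 + (6 + (-1 + x)) = -4 + (5 + x) = 1 + x)
(H(6)*(-65))*62 = ((1 + 6)*(-65))*62 = (7*(-65))*62 = -455*62 = -28210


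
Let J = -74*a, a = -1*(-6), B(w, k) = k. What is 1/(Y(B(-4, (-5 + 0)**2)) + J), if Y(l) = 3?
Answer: -1/441 ≈ -0.0022676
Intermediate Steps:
a = 6
J = -444 (J = -74*6 = -444)
1/(Y(B(-4, (-5 + 0)**2)) + J) = 1/(3 - 444) = 1/(-441) = -1/441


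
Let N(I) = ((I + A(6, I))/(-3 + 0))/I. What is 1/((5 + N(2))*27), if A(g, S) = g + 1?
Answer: 2/189 ≈ 0.010582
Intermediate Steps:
A(g, S) = 1 + g
N(I) = (-7/3 - I/3)/I (N(I) = ((I + (1 + 6))/(-3 + 0))/I = ((I + 7)/(-3))/I = ((7 + I)*(-1/3))/I = (-7/3 - I/3)/I)
1/((5 + N(2))*27) = 1/((5 + (1/3)*(-7 - 1*2)/2)*27) = 1/((5 + (1/3)*(1/2)*(-7 - 2))*27) = 1/((5 + (1/3)*(1/2)*(-9))*27) = 1/((5 - 3/2)*27) = 1/((7/2)*27) = 1/(189/2) = 2/189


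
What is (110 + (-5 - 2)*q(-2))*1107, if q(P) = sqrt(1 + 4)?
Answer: 121770 - 7749*sqrt(5) ≈ 1.0444e+5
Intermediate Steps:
q(P) = sqrt(5)
(110 + (-5 - 2)*q(-2))*1107 = (110 + (-5 - 2)*sqrt(5))*1107 = (110 - 7*sqrt(5))*1107 = 121770 - 7749*sqrt(5)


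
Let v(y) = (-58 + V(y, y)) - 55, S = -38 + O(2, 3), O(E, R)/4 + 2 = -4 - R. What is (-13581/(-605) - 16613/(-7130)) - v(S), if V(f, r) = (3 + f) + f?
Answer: 243961019/862730 ≈ 282.78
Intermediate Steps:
O(E, R) = -24 - 4*R (O(E, R) = -8 + 4*(-4 - R) = -8 + (-16 - 4*R) = -24 - 4*R)
V(f, r) = 3 + 2*f
S = -74 (S = -38 + (-24 - 4*3) = -38 + (-24 - 12) = -38 - 36 = -74)
v(y) = -110 + 2*y (v(y) = (-58 + (3 + 2*y)) - 55 = (-55 + 2*y) - 55 = -110 + 2*y)
(-13581/(-605) - 16613/(-7130)) - v(S) = (-13581/(-605) - 16613/(-7130)) - (-110 + 2*(-74)) = (-13581*(-1/605) - 16613*(-1/7130)) - (-110 - 148) = (13581/605 + 16613/7130) - 1*(-258) = 21376679/862730 + 258 = 243961019/862730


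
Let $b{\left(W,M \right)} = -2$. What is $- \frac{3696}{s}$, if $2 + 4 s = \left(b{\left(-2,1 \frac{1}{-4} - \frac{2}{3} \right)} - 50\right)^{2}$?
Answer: $- \frac{1056}{193} \approx -5.4715$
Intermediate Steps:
$s = \frac{1351}{2}$ ($s = - \frac{1}{2} + \frac{\left(-2 - 50\right)^{2}}{4} = - \frac{1}{2} + \frac{\left(-52\right)^{2}}{4} = - \frac{1}{2} + \frac{1}{4} \cdot 2704 = - \frac{1}{2} + 676 = \frac{1351}{2} \approx 675.5$)
$- \frac{3696}{s} = - \frac{3696}{\frac{1351}{2}} = \left(-3696\right) \frac{2}{1351} = - \frac{1056}{193}$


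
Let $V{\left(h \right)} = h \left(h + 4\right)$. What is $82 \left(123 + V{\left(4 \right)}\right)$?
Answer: $12710$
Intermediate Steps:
$V{\left(h \right)} = h \left(4 + h\right)$
$82 \left(123 + V{\left(4 \right)}\right) = 82 \left(123 + 4 \left(4 + 4\right)\right) = 82 \left(123 + 4 \cdot 8\right) = 82 \left(123 + 32\right) = 82 \cdot 155 = 12710$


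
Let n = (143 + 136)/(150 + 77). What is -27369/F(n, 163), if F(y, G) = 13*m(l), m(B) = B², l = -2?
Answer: -27369/52 ≈ -526.33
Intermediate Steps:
n = 279/227 ≈ 1.2291
F(y, G) = 52 (F(y, G) = 13*(-2)² = 13*4 = 52)
-27369/F(n, 163) = -27369/52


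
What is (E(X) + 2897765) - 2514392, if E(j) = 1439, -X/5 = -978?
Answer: 384812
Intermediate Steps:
X = 4890 (X = -5*(-978) = 4890)
(E(X) + 2897765) - 2514392 = (1439 + 2897765) - 2514392 = 2899204 - 2514392 = 384812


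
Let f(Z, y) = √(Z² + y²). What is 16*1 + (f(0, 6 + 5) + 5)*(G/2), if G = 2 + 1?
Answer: 40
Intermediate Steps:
G = 3
16*1 + (f(0, 6 + 5) + 5)*(G/2) = 16*1 + (√(0² + (6 + 5)²) + 5)*(3/2) = 16 + (√(0 + 11²) + 5)*(3*(½)) = 16 + (√(0 + 121) + 5)*(3/2) = 16 + (√121 + 5)*(3/2) = 16 + (11 + 5)*(3/2) = 16 + 16*(3/2) = 16 + 24 = 40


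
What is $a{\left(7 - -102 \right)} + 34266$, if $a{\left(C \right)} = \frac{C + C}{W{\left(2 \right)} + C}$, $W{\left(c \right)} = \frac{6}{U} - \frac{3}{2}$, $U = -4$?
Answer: $\frac{1816207}{53} \approx 34268.0$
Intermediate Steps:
$W{\left(c \right)} = -3$ ($W{\left(c \right)} = \frac{6}{-4} - \frac{3}{2} = 6 \left(- \frac{1}{4}\right) - \frac{3}{2} = - \frac{3}{2} - \frac{3}{2} = -3$)
$a{\left(C \right)} = \frac{2 C}{-3 + C}$ ($a{\left(C \right)} = \frac{C + C}{-3 + C} = \frac{2 C}{-3 + C}$)
$a{\left(7 - -102 \right)} + 34266 = \frac{2 \left(7 - -102\right)}{-3 + \left(7 - -102\right)} + 34266 = \frac{2 \left(7 + 102\right)}{-3 + \left(7 + 102\right)} + 34266 = 2 \cdot 109 \frac{1}{-3 + 109} + 34266 = 2 \cdot 109 \cdot \frac{1}{106} + 34266 = \frac{109}{53} + 34266 = \frac{1816207}{53}$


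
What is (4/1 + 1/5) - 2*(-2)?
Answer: 41/5 ≈ 8.2000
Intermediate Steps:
(4/1 + 1/5) - 2*(-2) = (4*1 + 1*(⅕)) - 2*(-2) = (4 + ⅕) + 4 = 21/5 + 4 = 41/5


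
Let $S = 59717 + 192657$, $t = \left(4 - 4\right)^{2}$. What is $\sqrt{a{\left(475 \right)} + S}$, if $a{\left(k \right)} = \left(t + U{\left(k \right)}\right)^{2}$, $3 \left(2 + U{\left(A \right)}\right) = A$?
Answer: $\frac{\sqrt{2491327}}{3} \approx 526.13$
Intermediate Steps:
$U{\left(A \right)} = -2 + \frac{A}{3}$
$t = 0$ ($t = 0^{2} = 0$)
$a{\left(k \right)} = \left(-2 + \frac{k}{3}\right)^{2}$ ($a{\left(k \right)} = \left(0 + \left(-2 + \frac{k}{3}\right)\right)^{2} = \left(-2 + \frac{k}{3}\right)^{2}$)
$S = 252374$
$\sqrt{a{\left(475 \right)} + S} = \sqrt{\frac{\left(-6 + 475\right)^{2}}{9} + 252374} = \sqrt{\frac{469^{2}}{9} + 252374} = \sqrt{\frac{1}{9} \cdot 219961 + 252374} = \sqrt{\frac{219961}{9} + 252374} = \sqrt{\frac{2491327}{9}} = \frac{\sqrt{2491327}}{3}$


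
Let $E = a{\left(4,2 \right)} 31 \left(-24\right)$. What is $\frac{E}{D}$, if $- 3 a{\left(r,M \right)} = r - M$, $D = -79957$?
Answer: $- \frac{496}{79957} \approx -0.0062033$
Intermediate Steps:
$a{\left(r,M \right)} = - \frac{r}{3} + \frac{M}{3}$ ($a{\left(r,M \right)} = - \frac{r - M}{3} = - \frac{r}{3} + \frac{M}{3}$)
$E = 496$ ($E = \left(\left(- \frac{1}{3}\right) 4 + \frac{1}{3} \cdot 2\right) 31 \left(-24\right) = \left(- \frac{4}{3} + \frac{2}{3}\right) 31 \left(-24\right) = \left(- \frac{2}{3}\right) 31 \left(-24\right) = \left(- \frac{62}{3}\right) \left(-24\right) = 496$)
$\frac{E}{D} = \frac{496}{-79957} = 496 \left(- \frac{1}{79957}\right) = - \frac{496}{79957}$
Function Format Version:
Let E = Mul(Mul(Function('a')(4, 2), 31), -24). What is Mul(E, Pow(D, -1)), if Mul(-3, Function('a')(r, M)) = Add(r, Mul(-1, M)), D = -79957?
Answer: Rational(-496, 79957) ≈ -0.0062033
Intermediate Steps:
Function('a')(r, M) = Add(Mul(Rational(-1, 3), r), Mul(Rational(1, 3), M)) (Function('a')(r, M) = Mul(Rational(-1, 3), Add(r, Mul(-1, M))) = Add(Mul(Rational(-1, 3), r), Mul(Rational(1, 3), M)))
E = 496 (E = Mul(Mul(Add(Mul(Rational(-1, 3), 4), Mul(Rational(1, 3), 2)), 31), -24) = Mul(Mul(Add(Rational(-4, 3), Rational(2, 3)), 31), -24) = Mul(Mul(Rational(-2, 3), 31), -24) = Mul(Rational(-62, 3), -24) = 496)
Mul(E, Pow(D, -1)) = Mul(496, Pow(-79957, -1)) = Mul(496, Rational(-1, 79957)) = Rational(-496, 79957)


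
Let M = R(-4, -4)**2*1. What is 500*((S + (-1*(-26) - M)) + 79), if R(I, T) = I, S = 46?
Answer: 67500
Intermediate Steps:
M = 16 (M = (-4)**2*1 = 16*1 = 16)
500*((S + (-1*(-26) - M)) + 79) = 500*((46 + (-1*(-26) - 1*16)) + 79) = 500*((46 + (26 - 16)) + 79) = 500*((46 + 10) + 79) = 500*(56 + 79) = 500*135 = 67500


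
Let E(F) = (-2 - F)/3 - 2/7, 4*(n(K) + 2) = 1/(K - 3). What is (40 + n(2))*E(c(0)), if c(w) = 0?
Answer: -755/21 ≈ -35.952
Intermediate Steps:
n(K) = -2 + 1/(4*(-3 + K)) (n(K) = -2 + 1/(4*(K - 3)) = -2 + 1/(4*(-3 + K)))
E(F) = -20/21 - F/3 (E(F) = (-2 - F)*(⅓) - 2*⅐ = (-⅔ - F/3) - 2/7 = -20/21 - F/3)
(40 + n(2))*E(c(0)) = (40 + (25 - 8*2)/(4*(-3 + 2)))*(-20/21 - ⅓*0) = (40 + (¼)*(25 - 16)/(-1))*(-20/21 + 0) = (40 + (¼)*(-1)*9)*(-20/21) = (40 - 9/4)*(-20/21) = (151/4)*(-20/21) = -755/21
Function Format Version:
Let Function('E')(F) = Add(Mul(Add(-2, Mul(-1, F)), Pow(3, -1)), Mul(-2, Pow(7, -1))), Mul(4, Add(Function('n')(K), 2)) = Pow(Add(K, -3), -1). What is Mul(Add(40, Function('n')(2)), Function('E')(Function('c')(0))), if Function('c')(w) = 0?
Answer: Rational(-755, 21) ≈ -35.952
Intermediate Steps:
Function('n')(K) = Add(-2, Mul(Rational(1, 4), Pow(Add(-3, K), -1))) (Function('n')(K) = Add(-2, Mul(Rational(1, 4), Pow(Add(K, -3), -1))) = Add(-2, Mul(Rational(1, 4), Pow(Add(-3, K), -1))))
Function('E')(F) = Add(Rational(-20, 21), Mul(Rational(-1, 3), F)) (Function('E')(F) = Add(Mul(Add(-2, Mul(-1, F)), Rational(1, 3)), Mul(-2, Rational(1, 7))) = Add(Add(Rational(-2, 3), Mul(Rational(-1, 3), F)), Rational(-2, 7)) = Add(Rational(-20, 21), Mul(Rational(-1, 3), F)))
Mul(Add(40, Function('n')(2)), Function('E')(Function('c')(0))) = Mul(Add(40, Mul(Rational(1, 4), Pow(Add(-3, 2), -1), Add(25, Mul(-8, 2)))), Add(Rational(-20, 21), Mul(Rational(-1, 3), 0))) = Mul(Add(40, Mul(Rational(1, 4), Pow(-1, -1), Add(25, -16))), Add(Rational(-20, 21), 0)) = Mul(Add(40, Mul(Rational(1, 4), -1, 9)), Rational(-20, 21)) = Mul(Add(40, Rational(-9, 4)), Rational(-20, 21)) = Mul(Rational(151, 4), Rational(-20, 21)) = Rational(-755, 21)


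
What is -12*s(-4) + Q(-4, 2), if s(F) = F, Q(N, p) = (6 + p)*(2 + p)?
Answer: 80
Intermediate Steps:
Q(N, p) = (2 + p)*(6 + p)
-12*s(-4) + Q(-4, 2) = -12*(-4) + (12 + 2² + 8*2) = 48 + (12 + 4 + 16) = 48 + 32 = 80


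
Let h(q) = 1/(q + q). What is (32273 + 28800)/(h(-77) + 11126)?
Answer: 9405242/1713403 ≈ 5.4892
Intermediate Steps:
h(q) = 1/(2*q)
(32273 + 28800)/(h(-77) + 11126) = (32273 + 28800)/((½)/(-77) + 11126) = 61073/((½)*(-1/77) + 11126) = 61073/(-1/154 + 11126) = 61073/(1713403/154) = 61073*(154/1713403) = 9405242/1713403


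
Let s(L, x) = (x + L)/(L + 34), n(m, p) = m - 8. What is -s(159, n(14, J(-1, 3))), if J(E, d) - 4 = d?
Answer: -165/193 ≈ -0.85492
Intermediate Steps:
J(E, d) = 4 + d
n(m, p) = -8 + m
s(L, x) = (L + x)/(34 + L)
-s(159, n(14, J(-1, 3))) = -(159 + (-8 + 14))/(34 + 159) = -(159 + 6)/193 = -165/193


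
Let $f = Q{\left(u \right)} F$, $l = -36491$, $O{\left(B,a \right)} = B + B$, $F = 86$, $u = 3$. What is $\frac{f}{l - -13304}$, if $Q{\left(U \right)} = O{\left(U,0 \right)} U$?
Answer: $- \frac{516}{7729} \approx -0.066761$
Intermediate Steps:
$O{\left(B,a \right)} = 2 B$
$Q{\left(U \right)} = 2 U^{2}$ ($Q{\left(U \right)} = 2 U U = 2 U^{2}$)
$f = 1548$ ($f = 2 \cdot 3^{2} \cdot 86 = 2 \cdot 9 \cdot 86 = 18 \cdot 86 = 1548$)
$\frac{f}{l - -13304} = \frac{1548}{-36491 - -13304} = \frac{1548}{-36491 + 13304} = \frac{1548}{-23187} = 1548 \left(- \frac{1}{23187}\right) = - \frac{516}{7729}$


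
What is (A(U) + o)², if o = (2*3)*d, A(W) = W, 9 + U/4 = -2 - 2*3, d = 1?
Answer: 3844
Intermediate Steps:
U = -68 (U = -36 + 4*(-2 - 2*3) = -36 + 4*(-2 - 6) = -36 + 4*(-8) = -36 - 32 = -68)
o = 6 (o = (2*3)*1 = 6*1 = 6)
(A(U) + o)² = (-68 + 6)² = (-62)² = 3844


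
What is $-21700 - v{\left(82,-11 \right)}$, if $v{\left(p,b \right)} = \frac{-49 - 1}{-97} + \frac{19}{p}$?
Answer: $- \frac{172607743}{7954} \approx -21701.0$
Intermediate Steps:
$v{\left(p,b \right)} = \frac{50}{97} + \frac{19}{p}$ ($v{\left(p,b \right)} = \left(-49 - 1\right) \left(- \frac{1}{97}\right) + \frac{19}{p} = \left(-50\right) \left(- \frac{1}{97}\right) + \frac{19}{p} = \frac{50}{97} + \frac{19}{p}$)
$-21700 - v{\left(82,-11 \right)} = -21700 - \left(\frac{50}{97} + \frac{19}{82}\right) = -21700 - \frac{5943}{7954} = - \frac{172607743}{7954}$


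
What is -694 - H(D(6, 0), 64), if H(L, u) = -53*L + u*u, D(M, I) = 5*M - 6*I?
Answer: -3200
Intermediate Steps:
D(M, I) = -6*I + 5*M
H(L, u) = u² - 53*L (H(L, u) = -53*L + u² = u² - 53*L)
-694 - H(D(6, 0), 64) = -694 - (64² - 53*(-6*0 + 5*6)) = -694 - (4096 - 53*(0 + 30)) = -694 - (4096 - 53*30) = -694 - (4096 - 1590) = -694 - 1*2506 = -694 - 2506 = -3200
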